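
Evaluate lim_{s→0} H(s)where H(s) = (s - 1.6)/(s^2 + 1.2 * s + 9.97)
DC gain = H(0) = num(0)/den(0) = -1.6/9.97 = -0.1605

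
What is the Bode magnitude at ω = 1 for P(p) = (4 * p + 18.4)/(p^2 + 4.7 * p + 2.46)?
Substitute p = j*1: P(j1) = 1.88526 - 3.32926j.
|P(j1)| = sqrt(Re² + Im²) = 3.826.
20*log₁₀(3.826) = 11.65 dB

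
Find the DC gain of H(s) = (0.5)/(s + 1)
DC gain = H(0) = num(0)/den(0) = 0.5/1 = 0.5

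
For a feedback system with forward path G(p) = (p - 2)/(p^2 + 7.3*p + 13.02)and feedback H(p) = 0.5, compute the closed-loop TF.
Closed-loop T = G/(1+GH).
Numerator: G_num * H_den = p - 2.
Denominator: G_den * H_den + G_num * H_num = (p^2 + 7.3*p + 13.02) + (0.5*p - 1) = p^2 + 7.8*p + 12.02.
T(p) = (p - 2)/(p^2 + 7.8*p + 12.02)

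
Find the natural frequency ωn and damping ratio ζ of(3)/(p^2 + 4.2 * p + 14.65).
Underdamped: complex pole -2.1 + 3.2j. ωn = |pole| = 3.828, ζ = -Re(pole)/ωn = 0.5487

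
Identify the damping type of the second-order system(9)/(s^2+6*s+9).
Standard form: ωn²/(s²+2ζωn·s+ωn²) gives ωn=3, ζ=1.
Critically damped (ζ = 1)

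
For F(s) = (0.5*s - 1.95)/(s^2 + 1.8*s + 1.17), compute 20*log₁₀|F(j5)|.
Substitute s = j*5: F(j5) = 0.10629 - 0.0647665j.
|F(j5)| = sqrt(Re² + Im²) = 0.1245.
20*log₁₀(0.1245) = -18.10 dB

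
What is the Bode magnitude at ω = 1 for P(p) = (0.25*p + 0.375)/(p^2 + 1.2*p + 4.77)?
Substitute p = j*1: P(j1) = 0.109485 + 0.0314638j.
|P(j1)| = sqrt(Re² + Im²) = 0.1139.
20*log₁₀(0.1139) = -18.87 dB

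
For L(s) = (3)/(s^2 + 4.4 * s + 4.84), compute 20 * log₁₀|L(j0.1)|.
Substitute s = j*0.1: L(j0.1) = 0.616006 - 0.0561165j.
|L(j0.1)| = sqrt(Re² + Im²) = 0.6186.
20*log₁₀(0.6186) = -4.17 dB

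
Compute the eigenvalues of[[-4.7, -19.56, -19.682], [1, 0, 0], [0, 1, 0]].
Eigenvalues solve det(λI - A) = 0.
Characteristic polynomial: λ^3 + 4.7*λ^2 + 19.56*λ + 19.682 = 0.
Factor: (λ + 1.3)(λ^2 + 3.4*λ + 15.14) = 0.
Roots: -1.3, -1.7 + 3.5j, -1.7 - 3.5j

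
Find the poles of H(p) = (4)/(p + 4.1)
Set denominator = 0: p + 4.1 = 0 → Poles: -4.1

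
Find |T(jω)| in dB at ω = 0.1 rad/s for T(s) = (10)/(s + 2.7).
Substitute s = j*0.1: T(j0.1) = 3.69863 - 0.136986j.
|T(j0.1)| = sqrt(Re² + Im²) = 3.701.
20*log₁₀(3.701) = 11.37 dB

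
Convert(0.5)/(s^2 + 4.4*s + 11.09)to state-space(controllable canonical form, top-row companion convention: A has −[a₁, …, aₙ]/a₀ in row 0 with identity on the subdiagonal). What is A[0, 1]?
Reachable canonical form for den = s^2 + 4.4*s + 11.09: top row of A = -[a₁,a₂,...,aₙ]/a₀, ones on the subdiagonal, zeros elsewhere.
A = [[-4.4, -11.09], [1, 0]].
A[0,1] = -11.09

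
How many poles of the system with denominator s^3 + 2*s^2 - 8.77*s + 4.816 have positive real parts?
s^3 + 2*s^2 - 8.77*s + 4.816 = (s - 1.6)(s - 0.7)(s + 4.3). Poles: -4.3, 0.7, 1.6. RHP poles (Re>0): 2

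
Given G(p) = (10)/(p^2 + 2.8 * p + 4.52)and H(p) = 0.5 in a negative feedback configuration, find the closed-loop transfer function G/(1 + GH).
Closed-loop T = G/(1+GH).
Numerator: G_num * H_den = 10.
Denominator: G_den * H_den + G_num * H_num = (p^2 + 2.8*p + 4.52) + (5) = p^2 + 2.8*p + 9.52.
T(p) = (10)/(p^2 + 2.8*p + 9.52)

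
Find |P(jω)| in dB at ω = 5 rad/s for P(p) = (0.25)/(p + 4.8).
Substitute p = j*5: P(j5) = 0.0249792 - 0.02602j.
|P(j5)| = sqrt(Re² + Im²) = 0.03607.
20*log₁₀(0.03607) = -28.86 dB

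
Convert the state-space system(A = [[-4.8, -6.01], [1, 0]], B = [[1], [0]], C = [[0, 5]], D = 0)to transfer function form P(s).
P(s) = C(sI - A)⁻¹B + D.
Characteristic polynomial det(sI - A) = s^2 + 4.8*s + 6.01.
Numerator from C·adj(sI-A)·B + D·det(sI-A) = 5.
P(s) = (5)/(s^2 + 4.8*s + 6.01)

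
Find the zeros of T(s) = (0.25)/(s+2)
Numerator is a nonzero constant (0.25) → Zeros: none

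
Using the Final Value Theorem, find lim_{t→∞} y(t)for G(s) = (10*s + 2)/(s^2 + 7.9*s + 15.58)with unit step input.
FVT: lim_{t→∞} y(t) = lim_{s→0} s*Y(s) where Y(s) = G(s)/s.
= lim_{s→0} G(s) = G(0) = num(0)/den(0) = 2/15.58 = 0.1284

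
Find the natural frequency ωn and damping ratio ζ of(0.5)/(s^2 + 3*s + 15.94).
Underdamped: complex pole -1.5 + 3.7j. ωn = |pole| = 3.992, ζ = -Re(pole)/ωn = 0.3757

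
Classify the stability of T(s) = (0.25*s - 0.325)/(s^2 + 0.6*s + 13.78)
Denominator: s^2 + 0.6*s + 13.78. Poles: -0.3 + 3.7j, -0.3 - 3.7j. Stable (all poles in LHP)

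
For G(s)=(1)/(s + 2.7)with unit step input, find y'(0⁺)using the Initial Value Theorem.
IVT: y'(0⁺) = lim_{s→∞} s²·Y(s) = lim_{s→∞} s·G(s).
deg(num) = 0, deg(den) = 1, relative degree = 1, so s·G(s) → (leading num)/(leading den) = 1/1 = 1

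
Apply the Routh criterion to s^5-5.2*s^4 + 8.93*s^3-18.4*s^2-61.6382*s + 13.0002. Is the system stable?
Routh array:
s^5: [1, 8.93, -61.6382]; s^4: [-5.2, -18.4, 13.0002]; s^3: [5.39154, -59.1382]; s^2: [-75.4372, 13.0002]; s^1: [-58.209]; s^0: [13.0002]
First column: [1, -5.2, 5.39154, -75.4372, -58.209, 13.0002]. Sign changes = 4.
No, unstable (4 RHP root(s))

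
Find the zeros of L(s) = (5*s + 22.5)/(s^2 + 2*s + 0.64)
Set numerator = 0: 5*s + 22.5 = 0 → Zeros: -4.5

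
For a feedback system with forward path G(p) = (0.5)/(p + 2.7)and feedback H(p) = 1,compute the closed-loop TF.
Closed-loop T = G/(1+GH).
Numerator: G_num * H_den = 0.5.
Denominator: G_den * H_den + G_num * H_num = (p + 2.7) + (0.5) = p + 3.2.
T(p) = (0.5)/(p + 3.2)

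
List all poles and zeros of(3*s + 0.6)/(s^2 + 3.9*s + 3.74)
Set denominator = 0: s^2 + 3.9*s + 3.74 = (s + 2.2)(s + 1.7) = 0 → Poles: -1.7, -2.2
Set numerator = 0: 3*s + 0.6 = 0 → Zeros: -0.2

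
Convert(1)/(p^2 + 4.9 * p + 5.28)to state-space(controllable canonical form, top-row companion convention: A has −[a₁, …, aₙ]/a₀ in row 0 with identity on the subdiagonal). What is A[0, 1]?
Reachable canonical form for den = p^2 + 4.9*p + 5.28: top row of A = -[a₁,a₂,...,aₙ]/a₀, ones on the subdiagonal, zeros elsewhere.
A = [[-4.9, -5.28], [1, 0]].
A[0,1] = -5.28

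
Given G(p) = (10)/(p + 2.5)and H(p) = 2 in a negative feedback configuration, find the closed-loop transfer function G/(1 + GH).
Closed-loop T = G/(1+GH).
Numerator: G_num * H_den = 10.
Denominator: G_den * H_den + G_num * H_num = (p + 2.5) + (20) = p + 22.5.
T(p) = (10)/(p + 22.5)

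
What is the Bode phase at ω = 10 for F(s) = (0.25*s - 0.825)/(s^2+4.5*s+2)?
Substitute s = j*10: F(j10) = 0.0166265 - 0.0178756j.
∠F(j10) = atan2(Im, Re) = atan2(-0.0178756, 0.0166265) = -47.07°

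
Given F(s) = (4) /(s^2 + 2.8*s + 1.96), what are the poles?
Set denominator = 0: s^2 + 2.8*s + 1.96 = (s + 1.4)(s + 1.4) = 0 → Poles: -1.4, -1.4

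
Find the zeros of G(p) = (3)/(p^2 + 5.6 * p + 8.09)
Numerator is a nonzero constant (3) → Zeros: none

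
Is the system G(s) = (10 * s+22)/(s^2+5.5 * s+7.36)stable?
Denominator: s^2 + 5.5*s + 7.36 = (s + 2.3)(s + 3.2). Poles: -2.3, -3.2. All Re(p)<0: Yes (stable)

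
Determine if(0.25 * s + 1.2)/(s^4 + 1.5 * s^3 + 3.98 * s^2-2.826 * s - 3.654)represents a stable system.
Denominator: s^4 + 1.5*s^3 + 3.98*s^2 - 2.826*s - 3.654 = (s - 1)(s + 0.7)(s^2 + 1.8*s + 5.22). Poles: -0.7, -0.9 + 2.1j, -0.9 - 2.1j, 1. All Re(p)<0: No (unstable)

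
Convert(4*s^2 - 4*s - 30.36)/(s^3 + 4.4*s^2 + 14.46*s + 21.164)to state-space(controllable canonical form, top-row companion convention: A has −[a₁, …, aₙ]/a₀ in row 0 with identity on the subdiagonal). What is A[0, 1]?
Reachable canonical form for den = s^3 + 4.4*s^2 + 14.46*s + 21.164: top row of A = -[a₁,a₂,...,aₙ]/a₀, ones on the subdiagonal, zeros elsewhere.
A = [[-4.4, -14.46, -21.164], [1, 0, 0], [0, 1, 0]].
A[0,1] = -14.46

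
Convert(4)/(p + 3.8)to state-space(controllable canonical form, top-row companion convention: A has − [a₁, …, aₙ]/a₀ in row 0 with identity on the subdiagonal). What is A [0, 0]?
Reachable canonical form for den = p + 3.8: top row of A = -[a₁,a₂,...,aₙ]/a₀, ones on the subdiagonal, zeros elsewhere.
A = [[-3.8]].
A[0,0] = -3.8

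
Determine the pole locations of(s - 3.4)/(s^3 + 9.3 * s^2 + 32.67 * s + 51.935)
Set denominator = 0: s^3 + 9.3*s^2 + 32.67*s + 51.935 = (s + 4.7)(s^2 + 4.6*s + 11.05) = 0 → Poles: -2.3 + 2.4j, -2.3 - 2.4j, -4.7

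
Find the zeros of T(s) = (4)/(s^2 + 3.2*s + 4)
Numerator is a nonzero constant (4) → Zeros: none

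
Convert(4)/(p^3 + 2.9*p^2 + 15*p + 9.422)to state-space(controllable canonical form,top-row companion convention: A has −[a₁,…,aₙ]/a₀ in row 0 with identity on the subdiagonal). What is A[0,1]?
Reachable canonical form for den = p^3 + 2.9*p^2 + 15*p + 9.422: top row of A = -[a₁,a₂,...,aₙ]/a₀, ones on the subdiagonal, zeros elsewhere.
A = [[-2.9, -15, -9.422], [1, 0, 0], [0, 1, 0]].
A[0,1] = -15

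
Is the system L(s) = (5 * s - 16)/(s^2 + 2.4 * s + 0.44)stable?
Denominator: s^2 + 2.4*s + 0.44 = (s + 2.2)(s + 0.2). Poles: -0.2, -2.2. All Re(p)<0: Yes (stable)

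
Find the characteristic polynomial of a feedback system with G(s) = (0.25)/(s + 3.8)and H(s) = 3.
Characteristic poly = G_den * H_den + G_num * H_num = (s + 3.8) + (0.75) = s + 4.55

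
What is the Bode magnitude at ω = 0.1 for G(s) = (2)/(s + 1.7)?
Substitute s = j*0.1: G(j0.1) = 1.17241 - 0.0689655j.
|G(j0.1)| = sqrt(Re² + Im²) = 1.174.
20*log₁₀(1.174) = 1.40 dB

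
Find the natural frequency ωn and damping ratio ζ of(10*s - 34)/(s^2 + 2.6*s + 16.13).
Underdamped: complex pole -1.3 + 3.8j. ωn = |pole| = 4.016, ζ = -Re(pole)/ωn = 0.3237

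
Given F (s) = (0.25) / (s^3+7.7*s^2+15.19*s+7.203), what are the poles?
Set denominator = 0: s^3 + 7.7*s^2 + 15.19*s + 7.203 = (s + 0.7)(s + 2.1)(s + 4.9) = 0 → Poles: -0.7, -2.1, -4.9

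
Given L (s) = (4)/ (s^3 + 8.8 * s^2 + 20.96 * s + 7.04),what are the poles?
Set denominator = 0: s^3 + 8.8*s^2 + 20.96*s + 7.04 = (s + 4)(s + 0.4)(s + 4.4) = 0 → Poles: -0.4, -4, -4.4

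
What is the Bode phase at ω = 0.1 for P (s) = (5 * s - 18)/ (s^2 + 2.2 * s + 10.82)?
Substitute s = j*0.1: P(j0.1) = -1.66349 + 0.0801081j.
∠P(j0.1) = atan2(Im, Re) = atan2(0.0801081, -1.66349) = 177.24°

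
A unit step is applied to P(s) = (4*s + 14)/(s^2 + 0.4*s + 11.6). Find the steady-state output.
FVT: lim_{t→∞} y(t) = lim_{s→0} s*Y(s) where Y(s) = P(s)/s.
= lim_{s→0} P(s) = P(0) = num(0)/den(0) = 14/11.6 = 1.207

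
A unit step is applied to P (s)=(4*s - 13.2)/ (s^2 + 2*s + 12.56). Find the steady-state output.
FVT: lim_{t→∞} y(t) = lim_{s→0} s*Y(s) where Y(s) = P(s)/s.
= lim_{s→0} P(s) = P(0) = num(0)/den(0) = -13.2/12.56 = -1.051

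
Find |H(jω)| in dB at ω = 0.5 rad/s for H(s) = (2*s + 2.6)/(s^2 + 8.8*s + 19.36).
Substitute s = j*0.5: H(j0.5) = 0.140647 + 0.0199453j.
|H(j0.5)| = sqrt(Re² + Im²) = 0.1421.
20*log₁₀(0.1421) = -16.95 dB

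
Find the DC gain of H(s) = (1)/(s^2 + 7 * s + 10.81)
DC gain = H(0) = num(0)/den(0) = 1/10.81 = 0.09251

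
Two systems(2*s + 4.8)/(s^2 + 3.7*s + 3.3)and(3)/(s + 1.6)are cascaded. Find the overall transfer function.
Series: H = H₁ · H₂ = (n₁·n₂)/(d₁·d₂).
Num: n₁·n₂ = 6*s + 14.4. Den: d₁·d₂ = s^3 + 5.3*s^2 + 9.22*s + 5.28.
H(s) = (6*s + 14.4)/(s^3 + 5.3*s^2 + 9.22*s + 5.28)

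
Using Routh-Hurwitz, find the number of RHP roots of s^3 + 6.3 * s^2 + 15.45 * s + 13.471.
Routh array:
s^3: [1, 15.45]; s^2: [6.3, 13.471]; s^1: [13.3117]; s^0: [13.471]
First column: [1, 6.3, 13.3117, 13.471]. Sign changes = RHP roots = 0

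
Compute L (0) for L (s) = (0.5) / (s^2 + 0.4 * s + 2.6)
DC gain = L(0) = num(0)/den(0) = 0.5/2.6 = 0.1923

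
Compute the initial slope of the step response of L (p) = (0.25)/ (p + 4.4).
IVT: y'(0⁺) = lim_{p→∞} p²·Y(p) = lim_{p→∞} p·L(p).
deg(num) = 0, deg(den) = 1, relative degree = 1, so p·L(p) → (leading num)/(leading den) = 0.25/1 = 0.25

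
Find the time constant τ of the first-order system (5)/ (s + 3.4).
First-order system: τ = -1/pole. Pole = -3.4. τ = -1/(-3.4) = 0.2941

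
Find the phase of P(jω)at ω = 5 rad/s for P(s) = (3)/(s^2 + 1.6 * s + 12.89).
Substitute s = j*5: P(j5) = -0.172464 - 0.113932j.
∠P(j5) = atan2(Im, Re) = atan2(-0.113932, -0.172464) = -146.55°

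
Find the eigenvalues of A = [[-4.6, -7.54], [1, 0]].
Eigenvalues solve det(λI - A) = 0.
Characteristic polynomial: λ^2 + 4.6*λ + 7.54 = 0.
Roots: -2.3 + 1.5j, -2.3 - 1.5j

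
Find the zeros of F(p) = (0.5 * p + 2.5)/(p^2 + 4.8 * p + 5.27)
Set numerator = 0: 0.5*p + 2.5 = 0 → Zeros: -5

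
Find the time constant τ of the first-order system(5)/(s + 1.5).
First-order system: τ = -1/pole. Pole = -1.5. τ = -1/(-1.5) = 0.6667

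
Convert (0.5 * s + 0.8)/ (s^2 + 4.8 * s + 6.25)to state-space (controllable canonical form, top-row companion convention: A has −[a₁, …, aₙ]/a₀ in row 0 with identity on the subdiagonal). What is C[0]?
Reachable canonical form: C = numerator coefficients (right-aligned, zero-padded to length n).
num = 0.5*s + 0.8, C = [[0.5, 0.8]].
C[0] = 0.5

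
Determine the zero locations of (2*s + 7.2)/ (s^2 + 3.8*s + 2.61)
Set numerator = 0: 2*s + 7.2 = 0 → Zeros: -3.6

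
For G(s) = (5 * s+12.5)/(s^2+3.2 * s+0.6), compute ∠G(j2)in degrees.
Substitute s = j*2: G(j2) = 0.409368 - 2.1706j.
∠G(j2) = atan2(Im, Re) = atan2(-2.1706, 0.409368) = -79.32°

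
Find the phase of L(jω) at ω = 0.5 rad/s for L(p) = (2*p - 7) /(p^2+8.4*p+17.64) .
Substitute p = j*0.5: L(j0.5) = -0.367221 + 0.146195j.
∠L(j0.5) = atan2(Im, Re) = atan2(0.146195, -0.367221) = 158.29°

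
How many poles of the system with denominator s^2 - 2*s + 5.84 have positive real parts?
Poles: 1 + 2.2j, 1 - 2.2j. RHP poles (Re>0): 2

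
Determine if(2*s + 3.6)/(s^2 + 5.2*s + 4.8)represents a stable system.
Denominator: s^2 + 5.2*s + 4.8 = (s + 4)(s + 1.2). Poles: -1.2, -4. All Re(p)<0: Yes (stable)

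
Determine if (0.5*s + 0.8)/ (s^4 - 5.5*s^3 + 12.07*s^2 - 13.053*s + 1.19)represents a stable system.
Denominator: s^4 - 5.5*s^3 + 12.07*s^2 - 13.053*s + 1.19 = (s - 0.1)(s - 2.8)(s^2 - 2.6*s + 4.25). Poles: 0.1, 1.3 + 1.6j, 1.3 - 1.6j, 2.8. All Re(p)<0: No (unstable)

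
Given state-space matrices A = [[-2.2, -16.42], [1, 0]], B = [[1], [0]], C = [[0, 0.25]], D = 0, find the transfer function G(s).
G(s) = C(sI - A)⁻¹B + D.
Characteristic polynomial det(sI - A) = s^2 + 2.2*s + 16.42.
Numerator from C·adj(sI-A)·B + D·det(sI-A) = 0.25.
G(s) = (0.25)/(s^2 + 2.2*s + 16.42)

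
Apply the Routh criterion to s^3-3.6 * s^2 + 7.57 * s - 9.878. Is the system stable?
Routh array:
s^3: [1, 7.57]; s^2: [-3.6, -9.878]; s^1: [4.82611]; s^0: [-9.878]
First column: [1, -3.6, 4.82611, -9.878]. Sign changes = 3.
No, unstable (3 RHP root(s))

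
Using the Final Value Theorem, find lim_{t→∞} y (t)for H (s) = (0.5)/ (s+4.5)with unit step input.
FVT: lim_{t→∞} y(t) = lim_{s→0} s*Y(s) where Y(s) = H(s)/s.
= lim_{s→0} H(s) = H(0) = num(0)/den(0) = 0.5/4.5 = 0.1111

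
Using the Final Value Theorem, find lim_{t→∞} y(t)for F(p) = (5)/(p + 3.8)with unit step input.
FVT: lim_{t→∞} y(t) = lim_{p→0} p*Y(p) where Y(p) = F(p)/p.
= lim_{p→0} F(p) = F(0) = num(0)/den(0) = 5/3.8 = 1.316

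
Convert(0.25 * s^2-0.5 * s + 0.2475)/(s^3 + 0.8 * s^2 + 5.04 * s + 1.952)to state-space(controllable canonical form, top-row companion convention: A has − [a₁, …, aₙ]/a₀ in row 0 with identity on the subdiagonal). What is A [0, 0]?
Reachable canonical form for den = s^3 + 0.8*s^2 + 5.04*s + 1.952: top row of A = -[a₁,a₂,...,aₙ]/a₀, ones on the subdiagonal, zeros elsewhere.
A = [[-0.8, -5.04, -1.952], [1, 0, 0], [0, 1, 0]].
A[0,0] = -0.8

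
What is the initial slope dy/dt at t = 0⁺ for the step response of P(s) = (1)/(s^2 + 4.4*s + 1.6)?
IVT: y'(0⁺) = lim_{s→∞} s²·Y(s) = lim_{s→∞} s·P(s).
deg(num) = 0, deg(den) = 2, relative degree = 2 ≥ 2, so s·P(s) → 0. Initial slope = 0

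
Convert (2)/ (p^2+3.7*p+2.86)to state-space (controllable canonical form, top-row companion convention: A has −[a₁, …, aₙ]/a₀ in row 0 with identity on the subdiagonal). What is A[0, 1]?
Reachable canonical form for den = p^2 + 3.7*p + 2.86: top row of A = -[a₁,a₂,...,aₙ]/a₀, ones on the subdiagonal, zeros elsewhere.
A = [[-3.7, -2.86], [1, 0]].
A[0,1] = -2.86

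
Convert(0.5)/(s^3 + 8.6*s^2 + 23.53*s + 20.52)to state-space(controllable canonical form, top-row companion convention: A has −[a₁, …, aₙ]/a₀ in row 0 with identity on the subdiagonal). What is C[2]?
Reachable canonical form: C = numerator coefficients (right-aligned, zero-padded to length n).
num = 0.5, C = [[0, 0, 0.5]].
C[2] = 0.5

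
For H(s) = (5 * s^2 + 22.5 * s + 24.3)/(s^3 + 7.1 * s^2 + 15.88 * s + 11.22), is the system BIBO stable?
Denominator: s^3 + 7.1*s^2 + 15.88*s + 11.22 = (s + 2.2)(s + 3.4)(s + 1.5). Poles: -1.5, -2.2, -3.4. All Re(p)<0: Yes (stable)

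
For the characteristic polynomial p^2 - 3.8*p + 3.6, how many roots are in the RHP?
p^2 - 3.8*p + 3.6 = (p - 1.8)(p - 2). Poles: 1.8, 2. RHP poles (Re>0): 2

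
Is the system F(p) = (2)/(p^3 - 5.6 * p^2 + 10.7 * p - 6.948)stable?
Denominator: p^3 - 5.6*p^2 + 10.7*p - 6.948 = (p - 1.8)(p^2 - 3.8*p + 3.86). Poles: 1.8, 1.9 + 0.5j, 1.9 - 0.5j. All Re(p)<0: No (unstable)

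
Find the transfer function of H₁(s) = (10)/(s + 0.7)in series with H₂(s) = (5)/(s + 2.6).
Series: H = H₁ · H₂ = (n₁·n₂)/(d₁·d₂).
Num: n₁·n₂ = 50. Den: d₁·d₂ = s^2 + 3.3*s + 1.82.
H(s) = (50)/(s^2 + 3.3*s + 1.82)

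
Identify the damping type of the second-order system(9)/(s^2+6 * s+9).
Standard form: ωn²/(s²+2ζωn·s+ωn²) gives ωn=3, ζ=1.
Critically damped (ζ = 1)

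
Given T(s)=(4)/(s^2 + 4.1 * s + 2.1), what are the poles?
Set denominator = 0: s^2 + 4.1*s + 2.1 = (s + 3.5)(s + 0.6) = 0 → Poles: -0.6, -3.5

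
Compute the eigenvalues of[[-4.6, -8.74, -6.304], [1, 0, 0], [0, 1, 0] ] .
Eigenvalues solve det(λI - A) = 0.
Characteristic polynomial: λ^3 + 4.6*λ^2 + 8.74*λ + 6.304 = 0.
Factor: (λ + 1.6)(λ^2 + 3*λ + 3.94) = 0.
Roots: -1.5 + 1.3j, -1.5 - 1.3j, -1.6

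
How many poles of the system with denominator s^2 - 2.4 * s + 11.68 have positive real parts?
Poles: 1.2 + 3.2j, 1.2 - 3.2j. RHP poles (Re>0): 2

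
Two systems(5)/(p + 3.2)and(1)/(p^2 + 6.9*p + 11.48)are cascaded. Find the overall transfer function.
Series: H = H₁ · H₂ = (n₁·n₂)/(d₁·d₂).
Num: n₁·n₂ = 5. Den: d₁·d₂ = p^3 + 10.1*p^2 + 33.56*p + 36.736.
H(p) = (5)/(p^3 + 10.1*p^2 + 33.56*p + 36.736)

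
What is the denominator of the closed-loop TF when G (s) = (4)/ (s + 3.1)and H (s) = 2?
Characteristic poly = G_den * H_den + G_num * H_num = (s + 3.1) + (8) = s + 11.1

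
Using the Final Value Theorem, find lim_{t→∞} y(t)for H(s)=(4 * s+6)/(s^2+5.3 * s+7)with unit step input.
FVT: lim_{t→∞} y(t) = lim_{s→0} s*Y(s) where Y(s) = H(s)/s.
= lim_{s→0} H(s) = H(0) = num(0)/den(0) = 6/7 = 0.8571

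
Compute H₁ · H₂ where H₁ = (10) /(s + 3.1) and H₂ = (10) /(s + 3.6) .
Series: H = H₁ · H₂ = (n₁·n₂)/(d₁·d₂).
Num: n₁·n₂ = 100. Den: d₁·d₂ = s^2 + 6.7*s + 11.16.
H(s) = (100)/(s^2 + 6.7*s + 11.16)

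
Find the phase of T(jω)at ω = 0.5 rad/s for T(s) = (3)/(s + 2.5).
Substitute s = j*0.5: T(j0.5) = 1.15385 - 0.230769j.
∠T(j0.5) = atan2(Im, Re) = atan2(-0.230769, 1.15385) = -11.31°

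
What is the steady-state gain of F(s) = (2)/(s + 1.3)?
DC gain = F(0) = num(0)/den(0) = 2/1.3 = 1.538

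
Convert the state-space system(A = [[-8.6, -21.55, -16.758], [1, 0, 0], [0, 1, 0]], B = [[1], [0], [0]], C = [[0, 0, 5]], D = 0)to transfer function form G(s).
G(s) = C(sI - A)⁻¹B + D.
Characteristic polynomial det(sI - A) = s^3 + 8.6*s^2 + 21.55*s + 16.758.
Numerator from C·adj(sI-A)·B + D·det(sI-A) = 5.
G(s) = (5)/(s^3 + 8.6*s^2 + 21.55*s + 16.758)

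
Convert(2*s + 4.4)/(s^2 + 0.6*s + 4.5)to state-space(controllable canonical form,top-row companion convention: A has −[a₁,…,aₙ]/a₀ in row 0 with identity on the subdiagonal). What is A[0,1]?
Reachable canonical form for den = s^2 + 0.6*s + 4.5: top row of A = -[a₁,a₂,...,aₙ]/a₀, ones on the subdiagonal, zeros elsewhere.
A = [[-0.6, -4.5], [1, 0]].
A[0,1] = -4.5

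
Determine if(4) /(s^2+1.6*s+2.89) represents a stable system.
Denominator: s^2 + 1.6*s + 2.89. Poles: -0.8 + 1.5j, -0.8 - 1.5j. All Re(p)<0: Yes (stable)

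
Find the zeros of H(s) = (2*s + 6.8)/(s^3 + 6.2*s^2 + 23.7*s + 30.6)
Set numerator = 0: 2*s + 6.8 = 0 → Zeros: -3.4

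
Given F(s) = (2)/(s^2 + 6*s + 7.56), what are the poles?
Set denominator = 0: s^2 + 6*s + 7.56 = (s + 1.8)(s + 4.2) = 0 → Poles: -1.8, -4.2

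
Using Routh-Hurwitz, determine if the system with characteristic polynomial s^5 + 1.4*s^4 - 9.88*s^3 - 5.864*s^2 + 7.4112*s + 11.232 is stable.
Routh array:
s^5: [1, -9.88, 7.4112]; s^4: [1.4, -5.864, 11.232]; s^3: [-5.69143, -0.611657]; s^2: [-6.01446, 11.232]; s^1: [-11.2404]; s^0: [11.232]
First column: [1, 1.4, -5.69143, -6.01446, -11.2404, 11.232]. Sign changes = 2.
No, unstable (2 RHP root(s))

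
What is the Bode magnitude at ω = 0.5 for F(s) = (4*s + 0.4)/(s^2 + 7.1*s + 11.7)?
Substitute s = j*0.5: F(j0.5) = 0.0812776 + 0.149473j.
|F(j0.5)| = sqrt(Re² + Im²) = 0.1701.
20*log₁₀(0.1701) = -15.38 dB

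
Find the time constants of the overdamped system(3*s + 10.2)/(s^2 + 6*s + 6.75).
Overdamped: real poles at -4.5, -1.5. τ = -1/pole → τ₁ = 0.2222, τ₂ = 0.6667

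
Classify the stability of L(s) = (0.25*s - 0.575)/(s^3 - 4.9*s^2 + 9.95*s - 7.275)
Denominator: s^3 - 4.9*s^2 + 9.95*s - 7.275 = (s - 1.5)(s^2 - 3.4*s + 4.85). Poles: 1.5, 1.7 + 1.4j, 1.7 - 1.4j. Unstable (3 pole(s) in RHP)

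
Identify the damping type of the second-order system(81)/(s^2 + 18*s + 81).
Standard form: ωn²/(s²+2ζωn·s+ωn²) gives ωn=9, ζ=1.
Critically damped (ζ = 1)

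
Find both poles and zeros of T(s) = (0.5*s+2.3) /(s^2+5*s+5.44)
Set denominator = 0: s^2 + 5*s + 5.44 = (s + 1.6)(s + 3.4) = 0 → Poles: -1.6, -3.4
Set numerator = 0: 0.5*s + 2.3 = 0 → Zeros: -4.6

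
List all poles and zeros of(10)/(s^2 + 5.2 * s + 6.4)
Set denominator = 0: s^2 + 5.2*s + 6.4 = (s + 2)(s + 3.2) = 0 → Poles: -2, -3.2
Numerator is a nonzero constant (10) → Zeros: none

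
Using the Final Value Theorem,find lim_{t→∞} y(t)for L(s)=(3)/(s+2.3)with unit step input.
FVT: lim_{t→∞} y(t) = lim_{s→0} s*Y(s) where Y(s) = L(s)/s.
= lim_{s→0} L(s) = L(0) = num(0)/den(0) = 3/2.3 = 1.304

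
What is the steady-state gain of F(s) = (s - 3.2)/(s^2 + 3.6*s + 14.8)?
DC gain = F(0) = num(0)/den(0) = -3.2/14.8 = -0.2162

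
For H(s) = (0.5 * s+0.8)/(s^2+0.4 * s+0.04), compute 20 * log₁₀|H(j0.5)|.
Substitute s = j*0.5: H(j0.5) = -1.40309 - 2.52675j.
|H(j0.5)| = sqrt(Re² + Im²) = 2.89.
20*log₁₀(2.89) = 9.22 dB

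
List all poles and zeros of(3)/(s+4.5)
Set denominator = 0: s + 4.5 = 0 → Poles: -4.5
Numerator is a nonzero constant (3) → Zeros: none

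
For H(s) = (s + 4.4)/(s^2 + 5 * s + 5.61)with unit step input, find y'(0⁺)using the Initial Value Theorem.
IVT: y'(0⁺) = lim_{s→∞} s²·Y(s) = lim_{s→∞} s·H(s).
deg(num) = 1, deg(den) = 2, relative degree = 1, so s·H(s) → (leading num)/(leading den) = 1/1 = 1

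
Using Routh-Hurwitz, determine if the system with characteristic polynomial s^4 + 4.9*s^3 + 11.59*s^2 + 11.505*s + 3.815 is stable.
Routh array:
s^4: [1, 11.59, 3.815]; s^3: [4.9, 11.505]; s^2: [9.24204, 3.815]; s^1: [9.48234]; s^0: [3.815]
First column: [1, 4.9, 9.24204, 9.48234, 3.815]. Sign changes = 0.
Yes, stable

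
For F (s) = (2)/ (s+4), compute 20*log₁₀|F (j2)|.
Substitute s = j*2: F(j2) = 0.4 - 0.2j.
|F(j2)| = sqrt(Re² + Im²) = 0.4472.
20*log₁₀(0.4472) = -6.99 dB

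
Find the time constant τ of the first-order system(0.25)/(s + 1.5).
First-order system: τ = -1/pole. Pole = -1.5. τ = -1/(-1.5) = 0.6667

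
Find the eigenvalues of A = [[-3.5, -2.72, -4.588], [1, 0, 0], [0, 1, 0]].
Eigenvalues solve det(λI - A) = 0.
Characteristic polynomial: λ^3 + 3.5*λ^2 + 2.72*λ + 4.588 = 0.
Factor: (λ + 3.1)(λ^2 + 0.4*λ + 1.48) = 0.
Roots: -0.2 + 1.2j, -0.2 - 1.2j, -3.1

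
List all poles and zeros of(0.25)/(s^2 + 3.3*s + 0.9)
Set denominator = 0: s^2 + 3.3*s + 0.9 = (s + 0.3)(s + 3) = 0 → Poles: -0.3, -3
Numerator is a nonzero constant (0.25) → Zeros: none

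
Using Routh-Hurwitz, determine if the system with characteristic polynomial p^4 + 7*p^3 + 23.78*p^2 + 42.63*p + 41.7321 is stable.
Routh array:
p^4: [1, 23.78, 41.7321]; p^3: [7, 42.63]; p^2: [17.69, 41.7321]; p^1: [26.1164]; p^0: [41.7321]
First column: [1, 7, 17.69, 26.1164, 41.7321]. Sign changes = 0.
Yes, stable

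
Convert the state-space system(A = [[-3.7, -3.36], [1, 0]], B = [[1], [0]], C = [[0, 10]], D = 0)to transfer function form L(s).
L(s) = C(sI - A)⁻¹B + D.
Characteristic polynomial det(sI - A) = s^2 + 3.7*s + 3.36.
Numerator from C·adj(sI-A)·B + D·det(sI-A) = 10.
L(s) = (10)/(s^2 + 3.7*s + 3.36)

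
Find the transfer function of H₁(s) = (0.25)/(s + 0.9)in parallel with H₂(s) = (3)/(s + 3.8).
Parallel: H = H₁ + H₂ = (n₁·d₂ + n₂·d₁)/(d₁·d₂).
n₁·d₂ = 0.25*s + 0.95. n₂·d₁ = 3*s + 2.7. Sum = 3.25*s + 3.65. d₁·d₂ = s^2 + 4.7*s + 3.42.
H(s) = (3.25*s + 3.65)/(s^2 + 4.7*s + 3.42)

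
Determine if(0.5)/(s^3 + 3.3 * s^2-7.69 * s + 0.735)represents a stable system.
Denominator: s^3 + 3.3*s^2 - 7.69*s + 0.735 = (s - 0.1)(s + 4.9)(s - 1.5). Poles: -4.9, 0.1, 1.5. All Re(p)<0: No (unstable)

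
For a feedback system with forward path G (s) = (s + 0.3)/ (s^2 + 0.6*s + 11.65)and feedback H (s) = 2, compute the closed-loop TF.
Closed-loop T = G/(1+GH).
Numerator: G_num * H_den = s + 0.3.
Denominator: G_den * H_den + G_num * H_num = (s^2 + 0.6*s + 11.65) + (2*s + 0.6) = s^2 + 2.6*s + 12.25.
T(s) = (s + 0.3)/(s^2 + 2.6*s + 12.25)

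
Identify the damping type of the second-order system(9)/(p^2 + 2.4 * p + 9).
Standard form: ωn²/(p²+2ζωn·p+ωn²) gives ωn=3, ζ=0.4.
Underdamped (ζ = 0.4 < 1)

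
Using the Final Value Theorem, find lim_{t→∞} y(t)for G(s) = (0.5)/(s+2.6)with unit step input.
FVT: lim_{t→∞} y(t) = lim_{s→0} s*Y(s) where Y(s) = G(s)/s.
= lim_{s→0} G(s) = G(0) = num(0)/den(0) = 0.5/2.6 = 0.1923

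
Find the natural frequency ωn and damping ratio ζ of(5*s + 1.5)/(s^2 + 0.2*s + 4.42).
Underdamped: complex pole -0.1 + 2.1j. ωn = |pole| = 2.102, ζ = -Re(pole)/ωn = 0.04757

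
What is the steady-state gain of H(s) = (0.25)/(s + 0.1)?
DC gain = H(0) = num(0)/den(0) = 0.25/0.1 = 2.5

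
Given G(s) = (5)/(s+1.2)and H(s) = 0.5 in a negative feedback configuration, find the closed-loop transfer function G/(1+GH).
Closed-loop T = G/(1+GH).
Numerator: G_num * H_den = 5.
Denominator: G_den * H_den + G_num * H_num = (s + 1.2) + (2.5) = s + 3.7.
T(s) = (5)/(s + 3.7)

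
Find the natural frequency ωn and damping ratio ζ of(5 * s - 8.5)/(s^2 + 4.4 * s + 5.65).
Underdamped: complex pole -2.2 + 0.9j. ωn = |pole| = 2.377, ζ = -Re(pole)/ωn = 0.9255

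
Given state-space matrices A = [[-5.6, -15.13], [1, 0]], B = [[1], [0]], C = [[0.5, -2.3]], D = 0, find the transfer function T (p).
T(p) = C(pI - A)⁻¹B + D.
Characteristic polynomial det(pI - A) = p^2 + 5.6*p + 15.13.
Numerator from C·adj(pI-A)·B + D·det(pI-A) = 0.5*p - 2.3.
T(p) = (0.5*p - 2.3)/(p^2 + 5.6*p + 15.13)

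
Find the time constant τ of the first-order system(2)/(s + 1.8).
First-order system: τ = -1/pole. Pole = -1.8. τ = -1/(-1.8) = 0.5556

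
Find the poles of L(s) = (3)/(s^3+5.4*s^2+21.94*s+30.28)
Set denominator = 0: s^3 + 5.4*s^2 + 21.94*s + 30.28 = (s + 2)(s^2 + 3.4*s + 15.14) = 0 → Poles: -1.7 + 3.5j, -1.7 - 3.5j, -2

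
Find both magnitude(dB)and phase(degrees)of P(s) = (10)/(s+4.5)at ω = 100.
Substitute s = j*100: P(j100) = 0.00449091 - 0.0997979j.
|P| = 20*log₁₀(sqrt(Re²+Im²)) = -20.01 dB.
∠P = atan2(Im, Re) = -87.42°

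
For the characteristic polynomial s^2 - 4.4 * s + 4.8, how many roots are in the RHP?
s^2 - 4.4*s + 4.8 = (s - 2)(s - 2.4). Poles: 2, 2.4. RHP poles (Re>0): 2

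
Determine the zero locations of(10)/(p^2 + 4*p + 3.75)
Numerator is a nonzero constant (10) → Zeros: none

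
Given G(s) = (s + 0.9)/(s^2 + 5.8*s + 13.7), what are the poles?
Set denominator = 0: s^2 + 5.8*s + 13.7 = 0 → Poles: -2.9 + 2.3j, -2.9 - 2.3j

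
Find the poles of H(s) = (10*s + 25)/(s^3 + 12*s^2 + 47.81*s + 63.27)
Set denominator = 0: s^3 + 12*s^2 + 47.81*s + 63.27 = (s + 4.5)(s + 3.8)(s + 3.7) = 0 → Poles: -3.7, -3.8, -4.5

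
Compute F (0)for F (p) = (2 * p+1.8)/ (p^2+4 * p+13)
DC gain = F(0) = num(0)/den(0) = 1.8/13 = 0.1385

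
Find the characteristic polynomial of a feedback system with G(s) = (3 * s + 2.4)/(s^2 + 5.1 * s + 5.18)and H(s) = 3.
Characteristic poly = G_den * H_den + G_num * H_num = (s^2 + 5.1*s + 5.18) + (9*s + 7.2) = s^2 + 14.1*s + 12.38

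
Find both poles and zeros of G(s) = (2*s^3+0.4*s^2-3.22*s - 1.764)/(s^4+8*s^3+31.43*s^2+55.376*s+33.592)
Set denominator = 0: s^4 + 8*s^3 + 31.43*s^2 + 55.376*s + 33.592 = (s + 1.9)(s + 1.3)(s^2 + 4.8*s + 13.6) = 0 → Poles: -1.3, -1.9, -2.4 + 2.8j, -2.4 - 2.8j
Set numerator = 0: 2*s^3 + 0.4*s^2 - 3.22*s - 1.764 = 2*(s - 1.4)(s + 0.9)(s + 0.7) = 0 → Zeros: -0.7, -0.9, 1.4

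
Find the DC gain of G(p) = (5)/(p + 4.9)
DC gain = G(0) = num(0)/den(0) = 5/4.9 = 1.02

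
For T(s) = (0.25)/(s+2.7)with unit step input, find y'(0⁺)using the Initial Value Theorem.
IVT: y'(0⁺) = lim_{s→∞} s²·Y(s) = lim_{s→∞} s·T(s).
deg(num) = 0, deg(den) = 1, relative degree = 1, so s·T(s) → (leading num)/(leading den) = 0.25/1 = 0.25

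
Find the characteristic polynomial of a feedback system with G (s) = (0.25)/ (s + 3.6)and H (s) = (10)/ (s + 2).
Characteristic poly = G_den * H_den + G_num * H_num = (s^2 + 5.6*s + 7.2) + (2.5) = s^2 + 5.6*s + 9.7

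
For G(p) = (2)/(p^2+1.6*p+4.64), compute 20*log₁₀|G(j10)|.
Substitute p = j*10: G(j10) = -0.0203989 - 0.00342263j.
|G(j10)| = sqrt(Re² + Im²) = 0.02068.
20*log₁₀(0.02068) = -33.69 dB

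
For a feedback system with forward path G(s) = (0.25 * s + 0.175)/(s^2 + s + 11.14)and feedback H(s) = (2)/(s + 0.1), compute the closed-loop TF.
Closed-loop T = G/(1+GH).
Numerator: G_num * H_den = 0.25*s^2 + 0.2*s + 0.0175.
Denominator: G_den * H_den + G_num * H_num = (s^3 + 1.1*s^2 + 11.24*s + 1.114) + (0.5*s + 0.35) = s^3 + 1.1*s^2 + 11.74*s + 1.464.
T(s) = (0.25*s^2 + 0.2*s + 0.0175)/(s^3 + 1.1*s^2 + 11.74*s + 1.464)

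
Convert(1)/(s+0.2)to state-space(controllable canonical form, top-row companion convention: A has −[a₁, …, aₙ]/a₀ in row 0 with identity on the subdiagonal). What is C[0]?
Reachable canonical form: C = numerator coefficients (right-aligned, zero-padded to length n).
num = 1, C = [[1]].
C[0] = 1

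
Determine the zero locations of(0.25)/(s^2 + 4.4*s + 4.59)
Numerator is a nonzero constant (0.25) → Zeros: none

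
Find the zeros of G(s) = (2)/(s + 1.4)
Numerator is a nonzero constant (2) → Zeros: none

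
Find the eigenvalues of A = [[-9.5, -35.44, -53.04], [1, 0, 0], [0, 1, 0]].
Eigenvalues solve det(λI - A) = 0.
Characteristic polynomial: λ^3 + 9.5*λ^2 + 35.44*λ + 53.04 = 0.
Factor: (λ + 3.9)(λ^2 + 5.6*λ + 13.6) = 0.
Roots: -2.8 + 2.4j, -2.8 - 2.4j, -3.9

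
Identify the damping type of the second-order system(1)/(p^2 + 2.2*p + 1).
Standard form: ωn²/(p²+2ζωn·p+ωn²) gives ωn=1, ζ=1.1.
Overdamped (ζ = 1.1 > 1)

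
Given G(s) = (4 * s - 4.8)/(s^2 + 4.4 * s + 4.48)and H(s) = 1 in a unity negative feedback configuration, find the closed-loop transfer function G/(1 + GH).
Closed-loop T = G/(1+GH).
Numerator: G_num * H_den = 4*s - 4.8.
Denominator: G_den * H_den + G_num * H_num = (s^2 + 4.4*s + 4.48) + (4*s - 4.8) = s^2 + 8.4*s - 0.32.
T(s) = (4*s - 4.8)/(s^2 + 8.4*s - 0.32)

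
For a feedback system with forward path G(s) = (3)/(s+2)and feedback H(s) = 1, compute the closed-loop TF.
Closed-loop T = G/(1+GH).
Numerator: G_num * H_den = 3.
Denominator: G_den * H_den + G_num * H_num = (s + 2) + (3) = s + 5.
T(s) = (3)/(s + 5)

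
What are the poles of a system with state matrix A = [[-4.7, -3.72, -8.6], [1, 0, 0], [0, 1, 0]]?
Eigenvalues solve det(λI - A) = 0.
Characteristic polynomial: λ^3 + 4.7*λ^2 + 3.72*λ + 8.6 = 0.
Factor: (λ + 4.3)(λ^2 + 0.4*λ + 2) = 0.
Roots: -0.2 + 1.4j, -0.2 - 1.4j, -4.3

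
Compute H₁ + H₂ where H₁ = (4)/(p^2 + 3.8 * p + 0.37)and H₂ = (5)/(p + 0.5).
Parallel: H = H₁ + H₂ = (n₁·d₂ + n₂·d₁)/(d₁·d₂).
n₁·d₂ = 4*p + 2. n₂·d₁ = 5*p^2 + 19*p + 1.85. Sum = 5*p^2 + 23*p + 3.85. d₁·d₂ = p^3 + 4.3*p^2 + 2.27*p + 0.185.
H(p) = (5*p^2 + 23*p + 3.85)/(p^3 + 4.3*p^2 + 2.27*p + 0.185)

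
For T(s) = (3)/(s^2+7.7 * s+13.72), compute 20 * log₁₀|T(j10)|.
Substitute s = j*10: T(j10) = -0.0193551 - 0.0172733j.
|T(j10)| = sqrt(Re² + Im²) = 0.02594.
20*log₁₀(0.02594) = -31.72 dB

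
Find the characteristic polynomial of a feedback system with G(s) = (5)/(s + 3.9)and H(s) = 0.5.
Characteristic poly = G_den * H_den + G_num * H_num = (s + 3.9) + (2.5) = s + 6.4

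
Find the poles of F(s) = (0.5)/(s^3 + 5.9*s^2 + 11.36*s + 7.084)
Set denominator = 0: s^3 + 5.9*s^2 + 11.36*s + 7.084 = (s + 1.4)(s + 2.2)(s + 2.3) = 0 → Poles: -1.4, -2.2, -2.3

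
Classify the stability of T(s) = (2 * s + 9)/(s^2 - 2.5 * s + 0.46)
Denominator: s^2 - 2.5*s + 0.46 = (s - 0.2)(s - 2.3). Poles: 0.2, 2.3. Unstable (2 pole(s) in RHP)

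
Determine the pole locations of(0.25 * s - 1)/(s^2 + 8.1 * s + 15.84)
Set denominator = 0: s^2 + 8.1*s + 15.84 = (s + 3.3)(s + 4.8) = 0 → Poles: -3.3, -4.8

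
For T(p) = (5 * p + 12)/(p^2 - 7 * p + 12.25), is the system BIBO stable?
Denominator: p^2 - 7*p + 12.25 = (p - 3.5)(p - 3.5). Poles: 3.5, 3.5. All Re(p)<0: No (unstable)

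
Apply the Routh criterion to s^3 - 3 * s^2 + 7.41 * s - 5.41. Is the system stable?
Routh array:
s^3: [1, 7.41]; s^2: [-3, -5.41]; s^1: [5.60667]; s^0: [-5.41]
First column: [1, -3, 5.60667, -5.41]. Sign changes = 3.
No, unstable (3 RHP root(s))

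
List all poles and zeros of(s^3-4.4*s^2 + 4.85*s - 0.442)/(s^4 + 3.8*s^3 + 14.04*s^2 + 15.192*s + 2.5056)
Set denominator = 0: s^4 + 3.8*s^3 + 14.04*s^2 + 15.192*s + 2.5056 = (s + 1.2)(s + 0.2)(s^2 + 2.4*s + 10.44) = 0 → Poles: -0.2, -1.2, -1.2 + 3j, -1.2 - 3j
Set numerator = 0: s^3 - 4.4*s^2 + 4.85*s - 0.442 = (s - 0.1)(s - 2.6)(s - 1.7) = 0 → Zeros: 0.1, 1.7, 2.6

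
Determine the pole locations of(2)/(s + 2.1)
Set denominator = 0: s + 2.1 = 0 → Poles: -2.1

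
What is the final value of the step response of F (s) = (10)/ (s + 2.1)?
FVT: lim_{t→∞} y(t) = lim_{s→0} s*Y(s) where Y(s) = F(s)/s.
= lim_{s→0} F(s) = F(0) = num(0)/den(0) = 10/2.1 = 4.762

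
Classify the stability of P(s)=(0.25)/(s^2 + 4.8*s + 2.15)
Denominator: s^2 + 4.8*s + 2.15 = (s + 0.5)(s + 4.3). Poles: -0.5, -4.3. Stable (all poles in LHP)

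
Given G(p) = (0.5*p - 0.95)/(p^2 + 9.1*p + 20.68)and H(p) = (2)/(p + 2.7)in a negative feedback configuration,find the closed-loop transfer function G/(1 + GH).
Closed-loop T = G/(1+GH).
Numerator: G_num * H_den = 0.5*p^2 + 0.4*p - 2.565.
Denominator: G_den * H_den + G_num * H_num = (p^3 + 11.8*p^2 + 45.25*p + 55.836) + (p - 1.9) = p^3 + 11.8*p^2 + 46.25*p + 53.936.
T(p) = (0.5*p^2 + 0.4*p - 2.565)/(p^3 + 11.8*p^2 + 46.25*p + 53.936)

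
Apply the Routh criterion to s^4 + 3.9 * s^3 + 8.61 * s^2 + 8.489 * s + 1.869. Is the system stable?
Routh array:
s^4: [1, 8.61, 1.869]; s^3: [3.9, 8.489]; s^2: [6.43333, 1.869]; s^1: [7.35598]; s^0: [1.869]
First column: [1, 3.9, 6.43333, 7.35598, 1.869]. Sign changes = 0.
Yes, stable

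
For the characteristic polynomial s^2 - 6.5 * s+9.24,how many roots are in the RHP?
s^2 - 6.5*s + 9.24 = (s - 4.4)(s - 2.1). Poles: 2.1, 4.4. RHP poles (Re>0): 2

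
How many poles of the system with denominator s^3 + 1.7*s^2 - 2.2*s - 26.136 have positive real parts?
s^3 + 1.7*s^2 - 2.2*s - 26.136 = (s - 2.7)(s^2 + 4.4*s + 9.68). Poles: -2.2 + 2.2j, -2.2 - 2.2j, 2.7. RHP poles (Re>0): 1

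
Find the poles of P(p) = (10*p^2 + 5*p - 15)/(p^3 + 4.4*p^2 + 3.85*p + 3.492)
Set denominator = 0: p^3 + 4.4*p^2 + 3.85*p + 3.492 = (p + 3.6)(p^2 + 0.8*p + 0.97) = 0 → Poles: -0.4 + 0.9j, -0.4 - 0.9j, -3.6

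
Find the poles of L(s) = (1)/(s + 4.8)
Set denominator = 0: s + 4.8 = 0 → Poles: -4.8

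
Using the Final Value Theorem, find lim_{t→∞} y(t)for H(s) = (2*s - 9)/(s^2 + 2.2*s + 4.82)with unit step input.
FVT: lim_{t→∞} y(t) = lim_{s→0} s*Y(s) where Y(s) = H(s)/s.
= lim_{s→0} H(s) = H(0) = num(0)/den(0) = -9/4.82 = -1.867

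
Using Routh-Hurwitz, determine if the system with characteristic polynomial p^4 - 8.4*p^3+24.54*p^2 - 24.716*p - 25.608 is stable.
Routh array:
p^4: [1, 24.54, -25.608]; p^3: [-8.4, -24.716]; p^2: [21.5976, -25.608]; p^1: [-34.6758]; p^0: [-25.608]
First column: [1, -8.4, 21.5976, -34.6758, -25.608]. Sign changes = 3.
No, unstable (3 RHP root(s))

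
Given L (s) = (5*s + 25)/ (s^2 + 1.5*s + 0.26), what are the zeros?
Set numerator = 0: 5*s + 25 = 0 → Zeros: -5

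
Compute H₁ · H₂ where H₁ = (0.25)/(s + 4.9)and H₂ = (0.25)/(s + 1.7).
Series: H = H₁ · H₂ = (n₁·n₂)/(d₁·d₂).
Num: n₁·n₂ = 0.0625. Den: d₁·d₂ = s^2 + 6.6*s + 8.33.
H(s) = (0.0625)/(s^2 + 6.6*s + 8.33)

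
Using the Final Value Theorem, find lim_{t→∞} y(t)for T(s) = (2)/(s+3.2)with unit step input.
FVT: lim_{t→∞} y(t) = lim_{s→0} s*Y(s) where Y(s) = T(s)/s.
= lim_{s→0} T(s) = T(0) = num(0)/den(0) = 2/3.2 = 0.625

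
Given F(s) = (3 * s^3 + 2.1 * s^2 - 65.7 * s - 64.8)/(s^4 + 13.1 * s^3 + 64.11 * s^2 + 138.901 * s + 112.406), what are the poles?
Set denominator = 0: s^4 + 13.1*s^3 + 64.11*s^2 + 138.901*s + 112.406 = (s + 3.7)(s + 3.5)(s + 3.1)(s + 2.8) = 0 → Poles: -2.8, -3.1, -3.5, -3.7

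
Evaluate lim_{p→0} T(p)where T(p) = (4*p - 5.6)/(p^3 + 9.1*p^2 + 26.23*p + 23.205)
DC gain = T(0) = num(0)/den(0) = -5.6/23.205 = -0.2413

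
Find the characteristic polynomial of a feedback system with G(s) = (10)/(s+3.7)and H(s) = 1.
Characteristic poly = G_den * H_den + G_num * H_num = (s + 3.7) + (10) = s + 13.7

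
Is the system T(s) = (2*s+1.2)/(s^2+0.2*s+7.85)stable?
Denominator: s^2 + 0.2*s + 7.85. Poles: -0.1 + 2.8j, -0.1 - 2.8j. All Re(p)<0: Yes (stable)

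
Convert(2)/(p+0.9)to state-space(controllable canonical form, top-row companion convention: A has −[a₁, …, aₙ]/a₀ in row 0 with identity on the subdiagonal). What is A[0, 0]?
Reachable canonical form for den = p + 0.9: top row of A = -[a₁,a₂,...,aₙ]/a₀, ones on the subdiagonal, zeros elsewhere.
A = [[-0.9]].
A[0,0] = -0.9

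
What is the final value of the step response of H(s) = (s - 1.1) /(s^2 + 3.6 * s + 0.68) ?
FVT: lim_{t→∞} y(t) = lim_{s→0} s*Y(s) where Y(s) = H(s)/s.
= lim_{s→0} H(s) = H(0) = num(0)/den(0) = -1.1/0.68 = -1.618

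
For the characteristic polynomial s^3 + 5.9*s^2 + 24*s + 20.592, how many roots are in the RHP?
s^3 + 5.9*s^2 + 24*s + 20.592 = (s + 1.1)(s^2 + 4.8*s + 18.72). Poles: -1.1, -2.4 + 3.6j, -2.4 - 3.6j. RHP poles (Re>0): 0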